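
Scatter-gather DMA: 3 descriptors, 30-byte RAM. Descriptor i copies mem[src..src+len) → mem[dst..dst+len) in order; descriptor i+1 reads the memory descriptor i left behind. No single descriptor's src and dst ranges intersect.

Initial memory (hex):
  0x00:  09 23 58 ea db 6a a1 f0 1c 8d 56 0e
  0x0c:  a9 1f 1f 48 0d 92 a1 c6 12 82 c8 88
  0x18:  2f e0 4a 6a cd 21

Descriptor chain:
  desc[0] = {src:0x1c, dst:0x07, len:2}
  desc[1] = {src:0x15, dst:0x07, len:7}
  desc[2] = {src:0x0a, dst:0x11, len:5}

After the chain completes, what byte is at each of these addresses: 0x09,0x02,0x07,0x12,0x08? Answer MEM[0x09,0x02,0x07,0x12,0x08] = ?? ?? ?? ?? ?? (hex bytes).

  after D0: wrote 2B at 0x07 = cd21
  after D1: wrote 7B at 0x07 = 82c8882fe04a6a
  after D2: wrote 5B at 0x11 = 2fe04a6a1f
query mem[0x09]=0x88, mem[0x02]=0x58, mem[0x07]=0x82, mem[0x12]=0xe0, mem[0x08]=0xc8

MEM[0x09,0x02,0x07,0x12,0x08] = 88 58 82 e0 c8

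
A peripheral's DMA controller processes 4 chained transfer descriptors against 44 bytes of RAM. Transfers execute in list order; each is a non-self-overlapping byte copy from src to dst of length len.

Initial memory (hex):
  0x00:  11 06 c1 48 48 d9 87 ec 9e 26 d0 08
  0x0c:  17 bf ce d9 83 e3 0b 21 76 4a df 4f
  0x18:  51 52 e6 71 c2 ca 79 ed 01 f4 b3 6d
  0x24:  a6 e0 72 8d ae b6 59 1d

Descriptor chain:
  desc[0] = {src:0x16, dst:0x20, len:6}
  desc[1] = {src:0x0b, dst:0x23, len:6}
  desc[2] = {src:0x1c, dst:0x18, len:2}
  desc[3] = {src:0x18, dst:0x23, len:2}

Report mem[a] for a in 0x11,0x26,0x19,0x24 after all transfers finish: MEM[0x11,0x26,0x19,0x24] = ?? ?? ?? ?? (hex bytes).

MEM[0x11,0x26,0x19,0x24] = e3 ce ca ca

#0 dst[0x20+6] := {0xdf,0x4f,0x51,0x52,0xe6,0x71}
#1 dst[0x23+6] := {0x08,0x17,0xbf,0xce,0xd9,0x83}
#2 dst[0x18+2] := {0xc2,0xca}
#3 dst[0x23+2] := {0xc2,0xca}
query mem[0x11]=0xe3, mem[0x26]=0xce, mem[0x19]=0xca, mem[0x24]=0xca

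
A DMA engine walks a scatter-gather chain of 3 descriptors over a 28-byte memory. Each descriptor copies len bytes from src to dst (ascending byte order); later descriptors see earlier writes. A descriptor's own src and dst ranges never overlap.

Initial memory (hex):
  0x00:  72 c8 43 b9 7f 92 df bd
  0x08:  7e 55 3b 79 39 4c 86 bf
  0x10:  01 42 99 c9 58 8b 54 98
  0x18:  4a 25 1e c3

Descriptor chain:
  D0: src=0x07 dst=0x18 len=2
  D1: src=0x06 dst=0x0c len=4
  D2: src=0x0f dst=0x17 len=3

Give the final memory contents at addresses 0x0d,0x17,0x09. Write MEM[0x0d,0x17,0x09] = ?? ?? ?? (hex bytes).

  after D0: wrote 2B at 0x18 = bd7e
  after D1: wrote 4B at 0x0c = dfbd7e55
  after D2: wrote 3B at 0x17 = 550142
query mem[0x0d]=0xbd, mem[0x17]=0x55, mem[0x09]=0x55

MEM[0x0d,0x17,0x09] = bd 55 55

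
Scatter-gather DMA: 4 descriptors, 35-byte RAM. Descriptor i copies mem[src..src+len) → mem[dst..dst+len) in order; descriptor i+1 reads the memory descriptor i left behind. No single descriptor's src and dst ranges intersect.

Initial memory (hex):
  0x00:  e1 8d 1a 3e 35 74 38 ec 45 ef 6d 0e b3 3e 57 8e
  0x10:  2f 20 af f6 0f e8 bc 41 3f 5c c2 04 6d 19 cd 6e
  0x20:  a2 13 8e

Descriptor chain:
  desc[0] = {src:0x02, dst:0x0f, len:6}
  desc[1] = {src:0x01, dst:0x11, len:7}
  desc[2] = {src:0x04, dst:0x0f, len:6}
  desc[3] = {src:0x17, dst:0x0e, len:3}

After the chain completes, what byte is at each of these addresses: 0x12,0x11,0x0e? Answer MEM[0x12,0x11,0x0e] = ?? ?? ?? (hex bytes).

#0 dst[0x0f+6] := {0x1a,0x3e,0x35,0x74,0x38,0xec}
#1 dst[0x11+7] := {0x8d,0x1a,0x3e,0x35,0x74,0x38,0xec}
#2 dst[0x0f+6] := {0x35,0x74,0x38,0xec,0x45,0xef}
#3 dst[0x0e+3] := {0xec,0x3f,0x5c}
query mem[0x12]=0xec, mem[0x11]=0x38, mem[0x0e]=0xec

MEM[0x12,0x11,0x0e] = ec 38 ec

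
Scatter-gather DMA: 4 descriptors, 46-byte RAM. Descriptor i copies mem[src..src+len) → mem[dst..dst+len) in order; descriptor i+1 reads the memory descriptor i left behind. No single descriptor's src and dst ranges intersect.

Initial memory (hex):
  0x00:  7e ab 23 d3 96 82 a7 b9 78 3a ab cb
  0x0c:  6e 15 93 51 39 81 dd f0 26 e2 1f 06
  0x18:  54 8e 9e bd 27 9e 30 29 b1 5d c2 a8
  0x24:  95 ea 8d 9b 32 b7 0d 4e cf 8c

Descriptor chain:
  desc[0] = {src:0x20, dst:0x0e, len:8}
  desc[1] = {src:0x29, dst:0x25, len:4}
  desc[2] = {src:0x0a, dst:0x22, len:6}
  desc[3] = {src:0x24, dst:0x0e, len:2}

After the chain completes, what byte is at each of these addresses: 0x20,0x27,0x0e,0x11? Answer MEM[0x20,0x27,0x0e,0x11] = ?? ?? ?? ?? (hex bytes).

MEM[0x20,0x27,0x0e,0x11] = b1 5d 6e a8

  after D0: wrote 8B at 0x0e = b15dc2a895ea8d9b
  after D1: wrote 4B at 0x25 = b70d4ecf
  after D2: wrote 6B at 0x22 = abcb6e15b15d
  after D3: wrote 2B at 0x0e = 6e15
query mem[0x20]=0xb1, mem[0x27]=0x5d, mem[0x0e]=0x6e, mem[0x11]=0xa8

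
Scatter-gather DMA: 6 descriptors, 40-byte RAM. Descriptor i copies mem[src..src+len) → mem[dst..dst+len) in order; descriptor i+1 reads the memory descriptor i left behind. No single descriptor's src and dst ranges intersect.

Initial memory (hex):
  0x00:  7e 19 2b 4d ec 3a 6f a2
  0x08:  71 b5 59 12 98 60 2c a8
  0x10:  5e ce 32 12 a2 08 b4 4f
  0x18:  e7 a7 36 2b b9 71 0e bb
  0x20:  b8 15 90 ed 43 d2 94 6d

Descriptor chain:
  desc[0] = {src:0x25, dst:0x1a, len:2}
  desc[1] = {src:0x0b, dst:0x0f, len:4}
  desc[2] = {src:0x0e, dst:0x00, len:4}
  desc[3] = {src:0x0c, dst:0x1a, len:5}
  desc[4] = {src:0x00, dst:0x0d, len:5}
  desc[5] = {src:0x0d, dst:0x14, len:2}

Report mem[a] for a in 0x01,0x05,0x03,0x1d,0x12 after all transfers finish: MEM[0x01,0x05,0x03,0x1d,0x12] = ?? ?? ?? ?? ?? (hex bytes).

D0: mem[0x1a..0x1b] <- [d2 94]
D1: mem[0x0f..0x12] <- [12 98 60 2c]
D2: mem[0x00..0x03] <- [2c 12 98 60]
D3: mem[0x1a..0x1e] <- [98 60 2c 12 98]
D4: mem[0x0d..0x11] <- [2c 12 98 60 ec]
D5: mem[0x14..0x15] <- [2c 12]
query mem[0x01]=0x12, mem[0x05]=0x3a, mem[0x03]=0x60, mem[0x1d]=0x12, mem[0x12]=0x2c

MEM[0x01,0x05,0x03,0x1d,0x12] = 12 3a 60 12 2c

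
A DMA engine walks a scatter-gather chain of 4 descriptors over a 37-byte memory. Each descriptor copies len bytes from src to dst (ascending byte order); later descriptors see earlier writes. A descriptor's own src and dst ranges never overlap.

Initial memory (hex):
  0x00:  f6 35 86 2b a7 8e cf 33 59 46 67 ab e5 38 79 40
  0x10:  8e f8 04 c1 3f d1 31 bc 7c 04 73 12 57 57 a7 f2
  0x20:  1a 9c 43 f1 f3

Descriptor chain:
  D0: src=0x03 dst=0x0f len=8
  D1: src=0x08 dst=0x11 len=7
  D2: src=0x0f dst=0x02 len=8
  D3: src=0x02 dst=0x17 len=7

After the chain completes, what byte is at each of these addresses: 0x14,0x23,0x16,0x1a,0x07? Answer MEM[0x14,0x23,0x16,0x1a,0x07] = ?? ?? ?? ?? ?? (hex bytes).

MEM[0x14,0x23,0x16,0x1a,0x07] = ab f1 38 46 ab

  after D0: wrote 8B at 0x0f = 2ba78ecf33594667
  after D1: wrote 7B at 0x11 = 594667abe53879
  after D2: wrote 8B at 0x02 = 2ba7594667abe538
  after D3: wrote 7B at 0x17 = 2ba7594667abe5
query mem[0x14]=0xab, mem[0x23]=0xf1, mem[0x16]=0x38, mem[0x1a]=0x46, mem[0x07]=0xab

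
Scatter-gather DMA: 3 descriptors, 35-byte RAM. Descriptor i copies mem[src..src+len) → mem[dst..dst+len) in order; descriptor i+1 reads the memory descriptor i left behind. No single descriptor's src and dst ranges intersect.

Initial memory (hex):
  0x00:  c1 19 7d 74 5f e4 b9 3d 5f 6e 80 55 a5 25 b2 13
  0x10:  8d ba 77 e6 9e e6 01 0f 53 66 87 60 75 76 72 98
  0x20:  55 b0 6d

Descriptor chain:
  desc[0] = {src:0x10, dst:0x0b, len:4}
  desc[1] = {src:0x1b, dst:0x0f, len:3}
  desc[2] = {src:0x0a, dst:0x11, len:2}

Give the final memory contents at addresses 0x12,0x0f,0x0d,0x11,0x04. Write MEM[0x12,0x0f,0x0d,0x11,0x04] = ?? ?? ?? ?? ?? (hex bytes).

MEM[0x12,0x0f,0x0d,0x11,0x04] = 8d 60 77 80 5f

#0 dst[0x0b+4] := {0x8d,0xba,0x77,0xe6}
#1 dst[0x0f+3] := {0x60,0x75,0x76}
#2 dst[0x11+2] := {0x80,0x8d}
query mem[0x12]=0x8d, mem[0x0f]=0x60, mem[0x0d]=0x77, mem[0x11]=0x80, mem[0x04]=0x5f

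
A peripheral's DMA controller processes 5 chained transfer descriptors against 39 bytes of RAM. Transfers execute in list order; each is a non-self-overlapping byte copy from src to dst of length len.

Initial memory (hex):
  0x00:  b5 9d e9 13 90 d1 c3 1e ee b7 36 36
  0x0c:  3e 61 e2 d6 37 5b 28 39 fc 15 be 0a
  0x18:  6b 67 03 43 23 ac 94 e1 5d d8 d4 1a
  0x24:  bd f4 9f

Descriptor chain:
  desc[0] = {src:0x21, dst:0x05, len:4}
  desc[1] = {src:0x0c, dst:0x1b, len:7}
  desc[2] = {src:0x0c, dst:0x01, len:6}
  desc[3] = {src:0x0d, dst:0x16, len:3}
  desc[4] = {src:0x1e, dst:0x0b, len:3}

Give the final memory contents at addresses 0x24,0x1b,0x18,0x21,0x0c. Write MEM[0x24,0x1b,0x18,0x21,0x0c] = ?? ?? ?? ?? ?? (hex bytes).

D0: mem[0x05..0x08] <- [d8 d4 1a bd]
D1: mem[0x1b..0x21] <- [3e 61 e2 d6 37 5b 28]
D2: mem[0x01..0x06] <- [3e 61 e2 d6 37 5b]
D3: mem[0x16..0x18] <- [61 e2 d6]
D4: mem[0x0b..0x0d] <- [d6 37 5b]
query mem[0x24]=0xbd, mem[0x1b]=0x3e, mem[0x18]=0xd6, mem[0x21]=0x28, mem[0x0c]=0x37

MEM[0x24,0x1b,0x18,0x21,0x0c] = bd 3e d6 28 37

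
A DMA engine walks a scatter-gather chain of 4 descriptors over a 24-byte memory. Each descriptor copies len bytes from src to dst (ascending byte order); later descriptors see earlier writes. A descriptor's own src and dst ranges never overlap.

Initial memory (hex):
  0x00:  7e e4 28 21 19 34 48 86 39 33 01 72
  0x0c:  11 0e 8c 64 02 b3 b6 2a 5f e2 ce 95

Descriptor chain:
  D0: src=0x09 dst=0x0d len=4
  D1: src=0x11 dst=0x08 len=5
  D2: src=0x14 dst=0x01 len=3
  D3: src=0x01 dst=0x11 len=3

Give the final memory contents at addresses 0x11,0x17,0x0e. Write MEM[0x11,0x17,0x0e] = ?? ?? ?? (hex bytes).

MEM[0x11,0x17,0x0e] = 5f 95 01

#0 dst[0x0d+4] := {0x33,0x01,0x72,0x11}
#1 dst[0x08+5] := {0xb3,0xb6,0x2a,0x5f,0xe2}
#2 dst[0x01+3] := {0x5f,0xe2,0xce}
#3 dst[0x11+3] := {0x5f,0xe2,0xce}
query mem[0x11]=0x5f, mem[0x17]=0x95, mem[0x0e]=0x01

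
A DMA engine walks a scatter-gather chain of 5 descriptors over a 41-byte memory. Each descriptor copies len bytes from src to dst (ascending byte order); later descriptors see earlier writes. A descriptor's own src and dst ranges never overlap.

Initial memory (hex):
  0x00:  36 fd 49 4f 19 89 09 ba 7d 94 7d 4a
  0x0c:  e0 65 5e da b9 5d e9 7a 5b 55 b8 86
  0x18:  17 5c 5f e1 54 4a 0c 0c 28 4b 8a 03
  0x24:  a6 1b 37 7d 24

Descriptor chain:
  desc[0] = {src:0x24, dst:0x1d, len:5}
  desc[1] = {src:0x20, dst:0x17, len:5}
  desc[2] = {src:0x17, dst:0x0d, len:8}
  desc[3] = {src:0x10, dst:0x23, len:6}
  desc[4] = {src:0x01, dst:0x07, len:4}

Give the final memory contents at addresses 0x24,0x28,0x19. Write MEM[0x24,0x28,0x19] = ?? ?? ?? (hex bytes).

[0] 0x24->0x1d len=5 : a6 1b 37 7d 24
[1] 0x20->0x17 len=5 : 7d 24 8a 03 a6
[2] 0x17->0x0d len=8 : 7d 24 8a 03 a6 54 a6 1b
[3] 0x10->0x23 len=6 : 03 a6 54 a6 1b 55
[4] 0x01->0x07 len=4 : fd 49 4f 19
query mem[0x24]=0xa6, mem[0x28]=0x55, mem[0x19]=0x8a

MEM[0x24,0x28,0x19] = a6 55 8a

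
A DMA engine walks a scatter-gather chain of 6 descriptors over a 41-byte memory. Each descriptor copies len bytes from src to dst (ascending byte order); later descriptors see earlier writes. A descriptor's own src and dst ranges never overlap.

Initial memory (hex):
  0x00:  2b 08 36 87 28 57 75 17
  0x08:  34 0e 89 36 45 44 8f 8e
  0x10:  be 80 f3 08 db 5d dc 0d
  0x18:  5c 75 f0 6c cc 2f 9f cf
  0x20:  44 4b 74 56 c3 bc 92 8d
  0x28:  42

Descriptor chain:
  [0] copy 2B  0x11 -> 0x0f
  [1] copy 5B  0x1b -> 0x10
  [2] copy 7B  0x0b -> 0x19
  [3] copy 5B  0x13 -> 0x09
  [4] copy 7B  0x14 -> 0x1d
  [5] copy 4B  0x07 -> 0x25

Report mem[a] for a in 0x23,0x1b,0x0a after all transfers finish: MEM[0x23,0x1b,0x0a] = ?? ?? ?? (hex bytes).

MEM[0x23,0x1b,0x0a] = 45 44 cf

[0] 0x11->0x0f len=2 : 80 f3
[1] 0x1b->0x10 len=5 : 6c cc 2f 9f cf
[2] 0x0b->0x19 len=7 : 36 45 44 8f 80 6c cc
[3] 0x13->0x09 len=5 : 9f cf 5d dc 0d
[4] 0x14->0x1d len=7 : cf 5d dc 0d 5c 36 45
[5] 0x07->0x25 len=4 : 17 34 9f cf
query mem[0x23]=0x45, mem[0x1b]=0x44, mem[0x0a]=0xcf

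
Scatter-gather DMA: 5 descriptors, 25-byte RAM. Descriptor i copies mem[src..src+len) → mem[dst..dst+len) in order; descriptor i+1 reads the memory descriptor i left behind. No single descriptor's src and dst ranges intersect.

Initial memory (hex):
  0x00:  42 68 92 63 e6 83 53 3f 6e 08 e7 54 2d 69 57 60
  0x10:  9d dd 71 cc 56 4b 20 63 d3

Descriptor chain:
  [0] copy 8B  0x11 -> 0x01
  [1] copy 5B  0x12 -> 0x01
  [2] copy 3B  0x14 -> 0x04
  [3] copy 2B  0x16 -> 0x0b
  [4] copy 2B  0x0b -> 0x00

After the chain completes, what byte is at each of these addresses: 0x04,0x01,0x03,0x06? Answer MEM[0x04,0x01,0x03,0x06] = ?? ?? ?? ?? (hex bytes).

MEM[0x04,0x01,0x03,0x06] = 56 63 56 20

  after D0: wrote 8B at 0x01 = dd71cc564b2063d3
  after D1: wrote 5B at 0x01 = 71cc564b20
  after D2: wrote 3B at 0x04 = 564b20
  after D3: wrote 2B at 0x0b = 2063
  after D4: wrote 2B at 0x00 = 2063
query mem[0x04]=0x56, mem[0x01]=0x63, mem[0x03]=0x56, mem[0x06]=0x20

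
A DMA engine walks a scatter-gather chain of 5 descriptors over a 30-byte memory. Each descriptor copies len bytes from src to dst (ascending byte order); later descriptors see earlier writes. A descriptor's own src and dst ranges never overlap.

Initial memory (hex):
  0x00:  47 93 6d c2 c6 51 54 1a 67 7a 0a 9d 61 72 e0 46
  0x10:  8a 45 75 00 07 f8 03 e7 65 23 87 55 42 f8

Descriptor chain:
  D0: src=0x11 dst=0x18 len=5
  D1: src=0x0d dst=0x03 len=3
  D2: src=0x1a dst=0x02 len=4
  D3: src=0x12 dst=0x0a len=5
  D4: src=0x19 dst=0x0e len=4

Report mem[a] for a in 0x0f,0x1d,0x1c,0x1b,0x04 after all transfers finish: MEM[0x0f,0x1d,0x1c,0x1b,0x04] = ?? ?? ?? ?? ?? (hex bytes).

MEM[0x0f,0x1d,0x1c,0x1b,0x04] = 00 f8 f8 07 f8

#0 dst[0x18+5] := {0x45,0x75,0x00,0x07,0xf8}
#1 dst[0x03+3] := {0x72,0xe0,0x46}
#2 dst[0x02+4] := {0x00,0x07,0xf8,0xf8}
#3 dst[0x0a+5] := {0x75,0x00,0x07,0xf8,0x03}
#4 dst[0x0e+4] := {0x75,0x00,0x07,0xf8}
query mem[0x0f]=0x00, mem[0x1d]=0xf8, mem[0x1c]=0xf8, mem[0x1b]=0x07, mem[0x04]=0xf8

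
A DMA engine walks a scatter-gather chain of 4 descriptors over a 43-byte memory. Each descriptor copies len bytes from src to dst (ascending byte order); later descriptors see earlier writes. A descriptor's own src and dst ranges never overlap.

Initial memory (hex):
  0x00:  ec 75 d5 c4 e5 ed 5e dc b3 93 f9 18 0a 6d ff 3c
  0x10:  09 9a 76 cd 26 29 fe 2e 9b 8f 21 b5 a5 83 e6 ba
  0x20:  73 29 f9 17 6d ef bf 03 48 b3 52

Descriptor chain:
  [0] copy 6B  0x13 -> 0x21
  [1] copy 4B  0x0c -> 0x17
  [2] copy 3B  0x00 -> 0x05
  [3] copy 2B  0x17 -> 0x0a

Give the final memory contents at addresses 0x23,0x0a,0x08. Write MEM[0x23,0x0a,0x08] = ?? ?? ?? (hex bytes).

D0: mem[0x21..0x26] <- [cd 26 29 fe 2e 9b]
D1: mem[0x17..0x1a] <- [0a 6d ff 3c]
D2: mem[0x05..0x07] <- [ec 75 d5]
D3: mem[0x0a..0x0b] <- [0a 6d]
query mem[0x23]=0x29, mem[0x0a]=0x0a, mem[0x08]=0xb3

MEM[0x23,0x0a,0x08] = 29 0a b3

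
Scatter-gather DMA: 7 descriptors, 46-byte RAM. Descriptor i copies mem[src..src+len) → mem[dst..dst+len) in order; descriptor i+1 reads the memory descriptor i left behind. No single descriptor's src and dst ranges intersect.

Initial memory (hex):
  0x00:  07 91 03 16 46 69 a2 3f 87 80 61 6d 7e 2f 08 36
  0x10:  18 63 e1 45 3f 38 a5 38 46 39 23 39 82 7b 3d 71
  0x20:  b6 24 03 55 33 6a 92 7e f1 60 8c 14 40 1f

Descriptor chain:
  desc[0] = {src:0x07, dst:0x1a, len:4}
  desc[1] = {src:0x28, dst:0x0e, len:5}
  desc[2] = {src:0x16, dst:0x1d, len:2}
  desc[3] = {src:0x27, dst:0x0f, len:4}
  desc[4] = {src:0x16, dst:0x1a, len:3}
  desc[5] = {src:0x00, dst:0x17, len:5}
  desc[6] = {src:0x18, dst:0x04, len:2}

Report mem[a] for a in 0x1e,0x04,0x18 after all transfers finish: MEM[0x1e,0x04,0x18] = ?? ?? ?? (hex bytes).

#0 dst[0x1a+4] := {0x3f,0x87,0x80,0x61}
#1 dst[0x0e+5] := {0xf1,0x60,0x8c,0x14,0x40}
#2 dst[0x1d+2] := {0xa5,0x38}
#3 dst[0x0f+4] := {0x7e,0xf1,0x60,0x8c}
#4 dst[0x1a+3] := {0xa5,0x38,0x46}
#5 dst[0x17+5] := {0x07,0x91,0x03,0x16,0x46}
#6 dst[0x04+2] := {0x91,0x03}
query mem[0x1e]=0x38, mem[0x04]=0x91, mem[0x18]=0x91

MEM[0x1e,0x04,0x18] = 38 91 91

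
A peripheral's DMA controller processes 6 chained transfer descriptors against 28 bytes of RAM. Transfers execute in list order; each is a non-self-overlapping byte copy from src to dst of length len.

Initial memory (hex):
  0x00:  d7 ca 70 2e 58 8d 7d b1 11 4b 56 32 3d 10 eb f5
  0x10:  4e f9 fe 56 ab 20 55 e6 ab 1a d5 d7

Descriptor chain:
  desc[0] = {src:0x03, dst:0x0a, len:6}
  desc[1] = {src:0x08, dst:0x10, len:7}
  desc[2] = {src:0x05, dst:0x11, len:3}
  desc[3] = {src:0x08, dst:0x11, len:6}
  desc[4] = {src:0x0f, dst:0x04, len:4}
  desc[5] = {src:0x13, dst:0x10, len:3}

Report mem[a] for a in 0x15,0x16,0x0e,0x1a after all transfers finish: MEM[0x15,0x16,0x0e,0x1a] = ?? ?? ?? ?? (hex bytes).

MEM[0x15,0x16,0x0e,0x1a] = 8d 7d b1 d5

#0 dst[0x0a+6] := {0x2e,0x58,0x8d,0x7d,0xb1,0x11}
#1 dst[0x10+7] := {0x11,0x4b,0x2e,0x58,0x8d,0x7d,0xb1}
#2 dst[0x11+3] := {0x8d,0x7d,0xb1}
#3 dst[0x11+6] := {0x11,0x4b,0x2e,0x58,0x8d,0x7d}
#4 dst[0x04+4] := {0x11,0x11,0x11,0x4b}
#5 dst[0x10+3] := {0x2e,0x58,0x8d}
query mem[0x15]=0x8d, mem[0x16]=0x7d, mem[0x0e]=0xb1, mem[0x1a]=0xd5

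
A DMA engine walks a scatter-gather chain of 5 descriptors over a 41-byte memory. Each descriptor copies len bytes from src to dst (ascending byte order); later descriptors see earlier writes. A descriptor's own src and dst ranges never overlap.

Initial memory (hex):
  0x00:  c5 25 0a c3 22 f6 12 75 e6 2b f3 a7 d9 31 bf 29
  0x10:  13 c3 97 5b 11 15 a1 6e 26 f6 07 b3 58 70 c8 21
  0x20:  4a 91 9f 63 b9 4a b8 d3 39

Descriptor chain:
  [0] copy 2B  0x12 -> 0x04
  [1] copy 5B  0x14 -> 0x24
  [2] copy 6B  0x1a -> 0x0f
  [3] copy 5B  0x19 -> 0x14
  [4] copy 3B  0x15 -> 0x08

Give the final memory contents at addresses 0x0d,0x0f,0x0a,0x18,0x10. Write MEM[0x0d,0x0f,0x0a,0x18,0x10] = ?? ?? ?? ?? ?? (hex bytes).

D0: mem[0x04..0x05] <- [97 5b]
D1: mem[0x24..0x28] <- [11 15 a1 6e 26]
D2: mem[0x0f..0x14] <- [07 b3 58 70 c8 21]
D3: mem[0x14..0x18] <- [f6 07 b3 58 70]
D4: mem[0x08..0x0a] <- [07 b3 58]
query mem[0x0d]=0x31, mem[0x0f]=0x07, mem[0x0a]=0x58, mem[0x18]=0x70, mem[0x10]=0xb3

MEM[0x0d,0x0f,0x0a,0x18,0x10] = 31 07 58 70 b3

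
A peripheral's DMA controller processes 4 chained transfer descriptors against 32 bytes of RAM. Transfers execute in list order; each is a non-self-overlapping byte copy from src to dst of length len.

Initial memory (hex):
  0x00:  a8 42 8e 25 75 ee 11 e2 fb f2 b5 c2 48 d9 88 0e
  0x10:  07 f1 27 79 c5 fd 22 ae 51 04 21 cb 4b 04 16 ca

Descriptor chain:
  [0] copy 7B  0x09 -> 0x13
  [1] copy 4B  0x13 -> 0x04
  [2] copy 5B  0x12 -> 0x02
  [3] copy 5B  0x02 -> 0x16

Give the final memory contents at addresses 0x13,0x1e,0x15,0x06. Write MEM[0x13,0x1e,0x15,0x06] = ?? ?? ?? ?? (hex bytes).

MEM[0x13,0x1e,0x15,0x06] = f2 16 c2 48

#0 dst[0x13+7] := {0xf2,0xb5,0xc2,0x48,0xd9,0x88,0x0e}
#1 dst[0x04+4] := {0xf2,0xb5,0xc2,0x48}
#2 dst[0x02+5] := {0x27,0xf2,0xb5,0xc2,0x48}
#3 dst[0x16+5] := {0x27,0xf2,0xb5,0xc2,0x48}
query mem[0x13]=0xf2, mem[0x1e]=0x16, mem[0x15]=0xc2, mem[0x06]=0x48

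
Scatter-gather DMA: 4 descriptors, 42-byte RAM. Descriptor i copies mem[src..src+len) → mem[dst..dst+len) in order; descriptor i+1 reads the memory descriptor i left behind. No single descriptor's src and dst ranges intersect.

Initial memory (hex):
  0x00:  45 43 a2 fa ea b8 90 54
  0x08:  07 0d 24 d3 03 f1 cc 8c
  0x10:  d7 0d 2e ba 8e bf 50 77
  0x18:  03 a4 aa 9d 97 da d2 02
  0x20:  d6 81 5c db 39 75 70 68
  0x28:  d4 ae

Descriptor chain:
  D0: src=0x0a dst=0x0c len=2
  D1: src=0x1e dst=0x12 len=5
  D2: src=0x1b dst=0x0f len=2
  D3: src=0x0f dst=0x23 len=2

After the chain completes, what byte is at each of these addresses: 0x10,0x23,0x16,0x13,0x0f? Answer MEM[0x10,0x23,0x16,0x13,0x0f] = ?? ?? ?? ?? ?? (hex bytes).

D0: mem[0x0c..0x0d] <- [24 d3]
D1: mem[0x12..0x16] <- [d2 02 d6 81 5c]
D2: mem[0x0f..0x10] <- [9d 97]
D3: mem[0x23..0x24] <- [9d 97]
query mem[0x10]=0x97, mem[0x23]=0x9d, mem[0x16]=0x5c, mem[0x13]=0x02, mem[0x0f]=0x9d

MEM[0x10,0x23,0x16,0x13,0x0f] = 97 9d 5c 02 9d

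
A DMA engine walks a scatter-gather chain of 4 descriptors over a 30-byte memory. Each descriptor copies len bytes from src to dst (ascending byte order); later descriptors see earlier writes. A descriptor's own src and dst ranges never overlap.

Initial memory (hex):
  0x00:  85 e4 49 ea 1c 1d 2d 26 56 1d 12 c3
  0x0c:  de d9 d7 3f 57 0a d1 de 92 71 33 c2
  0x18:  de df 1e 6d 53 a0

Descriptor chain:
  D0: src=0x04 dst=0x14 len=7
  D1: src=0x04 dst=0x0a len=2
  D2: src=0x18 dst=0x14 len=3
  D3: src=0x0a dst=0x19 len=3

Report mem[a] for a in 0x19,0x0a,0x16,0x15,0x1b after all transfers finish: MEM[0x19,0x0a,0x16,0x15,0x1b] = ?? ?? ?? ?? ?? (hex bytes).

[0] 0x04->0x14 len=7 : 1c 1d 2d 26 56 1d 12
[1] 0x04->0x0a len=2 : 1c 1d
[2] 0x18->0x14 len=3 : 56 1d 12
[3] 0x0a->0x19 len=3 : 1c 1d de
query mem[0x19]=0x1c, mem[0x0a]=0x1c, mem[0x16]=0x12, mem[0x15]=0x1d, mem[0x1b]=0xde

MEM[0x19,0x0a,0x16,0x15,0x1b] = 1c 1c 12 1d de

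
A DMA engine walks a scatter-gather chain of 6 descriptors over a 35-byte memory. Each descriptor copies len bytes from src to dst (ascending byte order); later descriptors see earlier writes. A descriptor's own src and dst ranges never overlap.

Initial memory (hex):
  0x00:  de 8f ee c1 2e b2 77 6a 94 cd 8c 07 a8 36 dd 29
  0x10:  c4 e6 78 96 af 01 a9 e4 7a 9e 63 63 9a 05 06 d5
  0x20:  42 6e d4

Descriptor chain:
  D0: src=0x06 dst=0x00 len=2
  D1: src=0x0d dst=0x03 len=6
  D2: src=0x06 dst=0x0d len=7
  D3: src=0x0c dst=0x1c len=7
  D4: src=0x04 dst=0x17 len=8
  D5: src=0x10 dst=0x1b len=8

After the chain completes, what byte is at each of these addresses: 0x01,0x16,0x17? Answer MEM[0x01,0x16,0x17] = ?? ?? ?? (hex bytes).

#0 dst[0x00+2] := {0x77,0x6a}
#1 dst[0x03+6] := {0x36,0xdd,0x29,0xc4,0xe6,0x78}
#2 dst[0x0d+7] := {0xc4,0xe6,0x78,0xcd,0x8c,0x07,0xa8}
#3 dst[0x1c+7] := {0xa8,0xc4,0xe6,0x78,0xcd,0x8c,0x07}
#4 dst[0x17+8] := {0xdd,0x29,0xc4,0xe6,0x78,0xcd,0x8c,0x07}
#5 dst[0x1b+8] := {0xcd,0x8c,0x07,0xa8,0xaf,0x01,0xa9,0xdd}
query mem[0x01]=0x6a, mem[0x16]=0xa9, mem[0x17]=0xdd

MEM[0x01,0x16,0x17] = 6a a9 dd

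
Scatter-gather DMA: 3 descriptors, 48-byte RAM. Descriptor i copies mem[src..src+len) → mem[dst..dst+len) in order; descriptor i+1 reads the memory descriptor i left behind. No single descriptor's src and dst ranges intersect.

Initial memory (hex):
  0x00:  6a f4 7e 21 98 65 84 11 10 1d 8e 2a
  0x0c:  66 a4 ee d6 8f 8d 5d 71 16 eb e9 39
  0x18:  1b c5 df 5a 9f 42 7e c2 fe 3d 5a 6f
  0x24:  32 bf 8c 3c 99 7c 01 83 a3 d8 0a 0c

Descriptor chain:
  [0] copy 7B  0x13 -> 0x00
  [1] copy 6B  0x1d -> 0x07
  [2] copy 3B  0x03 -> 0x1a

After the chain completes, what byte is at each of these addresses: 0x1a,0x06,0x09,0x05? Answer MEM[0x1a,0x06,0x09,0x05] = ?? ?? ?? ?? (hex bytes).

#0 dst[0x00+7] := {0x71,0x16,0xeb,0xe9,0x39,0x1b,0xc5}
#1 dst[0x07+6] := {0x42,0x7e,0xc2,0xfe,0x3d,0x5a}
#2 dst[0x1a+3] := {0xe9,0x39,0x1b}
query mem[0x1a]=0xe9, mem[0x06]=0xc5, mem[0x09]=0xc2, mem[0x05]=0x1b

MEM[0x1a,0x06,0x09,0x05] = e9 c5 c2 1b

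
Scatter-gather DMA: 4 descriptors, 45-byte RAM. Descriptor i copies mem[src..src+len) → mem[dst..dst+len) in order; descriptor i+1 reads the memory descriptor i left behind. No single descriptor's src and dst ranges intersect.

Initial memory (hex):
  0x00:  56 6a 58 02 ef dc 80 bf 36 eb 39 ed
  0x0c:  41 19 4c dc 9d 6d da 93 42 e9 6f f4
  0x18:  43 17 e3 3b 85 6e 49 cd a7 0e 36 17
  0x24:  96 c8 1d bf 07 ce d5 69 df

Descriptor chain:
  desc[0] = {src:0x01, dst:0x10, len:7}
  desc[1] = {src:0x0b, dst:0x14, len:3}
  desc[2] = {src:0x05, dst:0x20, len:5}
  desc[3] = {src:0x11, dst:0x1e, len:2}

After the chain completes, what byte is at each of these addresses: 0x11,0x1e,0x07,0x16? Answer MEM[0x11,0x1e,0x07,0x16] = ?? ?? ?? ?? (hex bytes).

MEM[0x11,0x1e,0x07,0x16] = 58 58 bf 19

  after D0: wrote 7B at 0x10 = 6a5802efdc80bf
  after D1: wrote 3B at 0x14 = ed4119
  after D2: wrote 5B at 0x20 = dc80bf36eb
  after D3: wrote 2B at 0x1e = 5802
query mem[0x11]=0x58, mem[0x1e]=0x58, mem[0x07]=0xbf, mem[0x16]=0x19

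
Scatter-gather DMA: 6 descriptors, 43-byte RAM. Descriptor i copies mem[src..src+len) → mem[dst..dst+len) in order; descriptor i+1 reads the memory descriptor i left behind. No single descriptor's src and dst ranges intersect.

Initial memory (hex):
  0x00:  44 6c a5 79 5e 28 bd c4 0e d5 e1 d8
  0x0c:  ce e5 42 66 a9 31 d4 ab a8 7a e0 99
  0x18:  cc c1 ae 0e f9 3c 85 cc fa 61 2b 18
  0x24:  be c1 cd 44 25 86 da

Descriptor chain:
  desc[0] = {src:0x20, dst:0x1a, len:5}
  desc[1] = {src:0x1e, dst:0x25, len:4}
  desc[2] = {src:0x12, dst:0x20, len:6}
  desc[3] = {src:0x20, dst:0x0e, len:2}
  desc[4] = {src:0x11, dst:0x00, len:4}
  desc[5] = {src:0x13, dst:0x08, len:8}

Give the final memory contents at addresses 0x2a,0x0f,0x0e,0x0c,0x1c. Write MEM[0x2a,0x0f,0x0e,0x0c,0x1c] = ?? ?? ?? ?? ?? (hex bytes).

#0 dst[0x1a+5] := {0xfa,0x61,0x2b,0x18,0xbe}
#1 dst[0x25+4] := {0xbe,0xcc,0xfa,0x61}
#2 dst[0x20+6] := {0xd4,0xab,0xa8,0x7a,0xe0,0x99}
#3 dst[0x0e+2] := {0xd4,0xab}
#4 dst[0x00+4] := {0x31,0xd4,0xab,0xa8}
#5 dst[0x08+8] := {0xab,0xa8,0x7a,0xe0,0x99,0xcc,0xc1,0xfa}
query mem[0x2a]=0xda, mem[0x0f]=0xfa, mem[0x0e]=0xc1, mem[0x0c]=0x99, mem[0x1c]=0x2b

MEM[0x2a,0x0f,0x0e,0x0c,0x1c] = da fa c1 99 2b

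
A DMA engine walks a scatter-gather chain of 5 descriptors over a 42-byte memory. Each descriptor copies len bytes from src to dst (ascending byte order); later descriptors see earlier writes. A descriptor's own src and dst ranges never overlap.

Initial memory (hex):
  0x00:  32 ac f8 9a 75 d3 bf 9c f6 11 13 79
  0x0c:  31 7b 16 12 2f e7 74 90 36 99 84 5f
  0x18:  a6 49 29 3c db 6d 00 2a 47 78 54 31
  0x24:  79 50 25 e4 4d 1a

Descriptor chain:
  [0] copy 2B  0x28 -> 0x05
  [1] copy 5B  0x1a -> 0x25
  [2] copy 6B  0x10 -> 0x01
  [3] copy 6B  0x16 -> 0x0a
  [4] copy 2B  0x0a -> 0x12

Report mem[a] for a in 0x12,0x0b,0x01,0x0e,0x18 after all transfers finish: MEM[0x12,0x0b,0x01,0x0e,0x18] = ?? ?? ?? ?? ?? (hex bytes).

#0 dst[0x05+2] := {0x4d,0x1a}
#1 dst[0x25+5] := {0x29,0x3c,0xdb,0x6d,0x00}
#2 dst[0x01+6] := {0x2f,0xe7,0x74,0x90,0x36,0x99}
#3 dst[0x0a+6] := {0x84,0x5f,0xa6,0x49,0x29,0x3c}
#4 dst[0x12+2] := {0x84,0x5f}
query mem[0x12]=0x84, mem[0x0b]=0x5f, mem[0x01]=0x2f, mem[0x0e]=0x29, mem[0x18]=0xa6

MEM[0x12,0x0b,0x01,0x0e,0x18] = 84 5f 2f 29 a6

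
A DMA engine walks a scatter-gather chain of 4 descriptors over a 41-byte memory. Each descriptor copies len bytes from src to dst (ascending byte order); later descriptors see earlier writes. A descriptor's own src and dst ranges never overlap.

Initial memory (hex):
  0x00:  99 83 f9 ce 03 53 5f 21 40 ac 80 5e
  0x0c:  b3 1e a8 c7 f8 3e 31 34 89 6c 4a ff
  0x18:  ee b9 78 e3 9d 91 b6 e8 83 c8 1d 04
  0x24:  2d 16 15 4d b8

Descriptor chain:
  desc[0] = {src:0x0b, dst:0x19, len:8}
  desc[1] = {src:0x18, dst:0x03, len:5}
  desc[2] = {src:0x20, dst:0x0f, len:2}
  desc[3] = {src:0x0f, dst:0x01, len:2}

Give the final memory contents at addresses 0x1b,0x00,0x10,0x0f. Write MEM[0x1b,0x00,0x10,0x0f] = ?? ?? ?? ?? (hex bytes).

#0 dst[0x19+8] := {0x5e,0xb3,0x1e,0xa8,0xc7,0xf8,0x3e,0x31}
#1 dst[0x03+5] := {0xee,0x5e,0xb3,0x1e,0xa8}
#2 dst[0x0f+2] := {0x31,0xc8}
#3 dst[0x01+2] := {0x31,0xc8}
query mem[0x1b]=0x1e, mem[0x00]=0x99, mem[0x10]=0xc8, mem[0x0f]=0x31

MEM[0x1b,0x00,0x10,0x0f] = 1e 99 c8 31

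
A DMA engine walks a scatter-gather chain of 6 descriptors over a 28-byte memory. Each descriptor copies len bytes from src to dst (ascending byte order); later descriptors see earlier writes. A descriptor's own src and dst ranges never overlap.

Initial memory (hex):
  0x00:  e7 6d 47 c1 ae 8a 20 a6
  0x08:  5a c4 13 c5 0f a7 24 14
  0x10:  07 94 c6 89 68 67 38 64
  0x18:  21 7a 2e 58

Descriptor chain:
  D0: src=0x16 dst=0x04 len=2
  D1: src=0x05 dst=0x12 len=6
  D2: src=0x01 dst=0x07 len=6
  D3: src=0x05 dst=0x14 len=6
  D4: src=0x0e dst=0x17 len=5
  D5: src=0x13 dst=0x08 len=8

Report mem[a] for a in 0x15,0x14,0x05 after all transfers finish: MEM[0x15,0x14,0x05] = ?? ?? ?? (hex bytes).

  after D0: wrote 2B at 0x04 = 3864
  after D1: wrote 6B at 0x12 = 6420a65ac413
  after D2: wrote 6B at 0x07 = 6d47c1386420
  after D3: wrote 6B at 0x14 = 64206d47c138
  after D4: wrote 5B at 0x17 = 2414079464
  after D5: wrote 8B at 0x08 = 2064206d24140794
query mem[0x15]=0x20, mem[0x14]=0x64, mem[0x05]=0x64

MEM[0x15,0x14,0x05] = 20 64 64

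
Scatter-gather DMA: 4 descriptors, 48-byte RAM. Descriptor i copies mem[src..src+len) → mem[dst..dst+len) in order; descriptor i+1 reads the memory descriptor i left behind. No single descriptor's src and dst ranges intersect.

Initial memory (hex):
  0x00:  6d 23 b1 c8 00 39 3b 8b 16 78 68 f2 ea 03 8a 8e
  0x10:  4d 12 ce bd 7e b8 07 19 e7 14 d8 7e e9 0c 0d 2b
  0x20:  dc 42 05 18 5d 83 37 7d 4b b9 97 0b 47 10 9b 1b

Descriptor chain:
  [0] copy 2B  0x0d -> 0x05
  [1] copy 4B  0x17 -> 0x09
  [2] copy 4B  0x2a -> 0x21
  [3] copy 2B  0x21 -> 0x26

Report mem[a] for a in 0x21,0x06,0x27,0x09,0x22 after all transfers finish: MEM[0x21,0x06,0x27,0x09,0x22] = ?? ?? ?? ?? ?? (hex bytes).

[0] 0x0d->0x05 len=2 : 03 8a
[1] 0x17->0x09 len=4 : 19 e7 14 d8
[2] 0x2a->0x21 len=4 : 97 0b 47 10
[3] 0x21->0x26 len=2 : 97 0b
query mem[0x21]=0x97, mem[0x06]=0x8a, mem[0x27]=0x0b, mem[0x09]=0x19, mem[0x22]=0x0b

MEM[0x21,0x06,0x27,0x09,0x22] = 97 8a 0b 19 0b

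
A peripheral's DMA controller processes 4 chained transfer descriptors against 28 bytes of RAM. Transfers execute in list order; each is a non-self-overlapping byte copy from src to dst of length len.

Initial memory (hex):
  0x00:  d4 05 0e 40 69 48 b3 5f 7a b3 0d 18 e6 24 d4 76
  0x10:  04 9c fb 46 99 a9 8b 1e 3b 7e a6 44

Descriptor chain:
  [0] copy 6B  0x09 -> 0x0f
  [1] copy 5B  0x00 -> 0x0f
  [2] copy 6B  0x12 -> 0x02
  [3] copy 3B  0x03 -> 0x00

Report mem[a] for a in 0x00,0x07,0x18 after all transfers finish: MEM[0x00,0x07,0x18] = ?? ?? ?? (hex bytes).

MEM[0x00,0x07,0x18] = 69 1e 3b

#0 dst[0x0f+6] := {0xb3,0x0d,0x18,0xe6,0x24,0xd4}
#1 dst[0x0f+5] := {0xd4,0x05,0x0e,0x40,0x69}
#2 dst[0x02+6] := {0x40,0x69,0xd4,0xa9,0x8b,0x1e}
#3 dst[0x00+3] := {0x69,0xd4,0xa9}
query mem[0x00]=0x69, mem[0x07]=0x1e, mem[0x18]=0x3b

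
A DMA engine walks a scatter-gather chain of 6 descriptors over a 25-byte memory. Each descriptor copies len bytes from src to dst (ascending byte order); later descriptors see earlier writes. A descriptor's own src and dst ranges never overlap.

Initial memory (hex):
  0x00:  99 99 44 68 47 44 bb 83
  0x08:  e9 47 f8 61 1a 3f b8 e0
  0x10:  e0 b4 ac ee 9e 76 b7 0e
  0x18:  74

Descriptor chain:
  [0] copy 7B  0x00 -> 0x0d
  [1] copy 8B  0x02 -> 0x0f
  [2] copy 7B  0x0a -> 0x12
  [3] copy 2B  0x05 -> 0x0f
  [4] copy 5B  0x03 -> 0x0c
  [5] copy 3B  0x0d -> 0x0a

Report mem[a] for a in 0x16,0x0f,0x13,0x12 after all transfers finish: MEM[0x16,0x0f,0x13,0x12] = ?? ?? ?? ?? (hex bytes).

MEM[0x16,0x0f,0x13,0x12] = 99 bb 61 f8

D0: mem[0x0d..0x13] <- [99 99 44 68 47 44 bb]
D1: mem[0x0f..0x16] <- [44 68 47 44 bb 83 e9 47]
D2: mem[0x12..0x18] <- [f8 61 1a 99 99 44 68]
D3: mem[0x0f..0x10] <- [44 bb]
D4: mem[0x0c..0x10] <- [68 47 44 bb 83]
D5: mem[0x0a..0x0c] <- [47 44 bb]
query mem[0x16]=0x99, mem[0x0f]=0xbb, mem[0x13]=0x61, mem[0x12]=0xf8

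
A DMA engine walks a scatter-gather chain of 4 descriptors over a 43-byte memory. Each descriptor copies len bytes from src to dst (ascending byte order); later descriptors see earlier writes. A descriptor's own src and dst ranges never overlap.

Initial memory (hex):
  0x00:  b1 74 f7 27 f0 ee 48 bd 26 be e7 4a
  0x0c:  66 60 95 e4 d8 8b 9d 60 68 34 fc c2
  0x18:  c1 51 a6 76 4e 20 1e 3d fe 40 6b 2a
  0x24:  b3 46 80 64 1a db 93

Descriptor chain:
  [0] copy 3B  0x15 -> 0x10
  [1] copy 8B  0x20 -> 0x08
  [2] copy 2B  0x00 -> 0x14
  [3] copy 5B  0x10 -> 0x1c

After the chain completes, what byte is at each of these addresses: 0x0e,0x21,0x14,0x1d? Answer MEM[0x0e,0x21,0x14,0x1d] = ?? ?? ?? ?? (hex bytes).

  after D0: wrote 3B at 0x10 = 34fcc2
  after D1: wrote 8B at 0x08 = fe406b2ab3468064
  after D2: wrote 2B at 0x14 = b174
  after D3: wrote 5B at 0x1c = 34fcc260b1
query mem[0x0e]=0x80, mem[0x21]=0x40, mem[0x14]=0xb1, mem[0x1d]=0xfc

MEM[0x0e,0x21,0x14,0x1d] = 80 40 b1 fc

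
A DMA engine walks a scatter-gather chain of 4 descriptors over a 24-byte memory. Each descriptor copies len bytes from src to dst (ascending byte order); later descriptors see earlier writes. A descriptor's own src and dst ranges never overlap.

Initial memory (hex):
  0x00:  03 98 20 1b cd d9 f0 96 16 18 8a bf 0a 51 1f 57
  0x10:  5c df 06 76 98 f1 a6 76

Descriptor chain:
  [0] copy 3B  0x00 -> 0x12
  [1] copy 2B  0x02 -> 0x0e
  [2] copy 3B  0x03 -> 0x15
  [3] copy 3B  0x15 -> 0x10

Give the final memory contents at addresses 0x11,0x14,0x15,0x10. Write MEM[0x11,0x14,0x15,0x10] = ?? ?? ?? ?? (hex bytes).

MEM[0x11,0x14,0x15,0x10] = cd 20 1b 1b

D0: mem[0x12..0x14] <- [03 98 20]
D1: mem[0x0e..0x0f] <- [20 1b]
D2: mem[0x15..0x17] <- [1b cd d9]
D3: mem[0x10..0x12] <- [1b cd d9]
query mem[0x11]=0xcd, mem[0x14]=0x20, mem[0x15]=0x1b, mem[0x10]=0x1b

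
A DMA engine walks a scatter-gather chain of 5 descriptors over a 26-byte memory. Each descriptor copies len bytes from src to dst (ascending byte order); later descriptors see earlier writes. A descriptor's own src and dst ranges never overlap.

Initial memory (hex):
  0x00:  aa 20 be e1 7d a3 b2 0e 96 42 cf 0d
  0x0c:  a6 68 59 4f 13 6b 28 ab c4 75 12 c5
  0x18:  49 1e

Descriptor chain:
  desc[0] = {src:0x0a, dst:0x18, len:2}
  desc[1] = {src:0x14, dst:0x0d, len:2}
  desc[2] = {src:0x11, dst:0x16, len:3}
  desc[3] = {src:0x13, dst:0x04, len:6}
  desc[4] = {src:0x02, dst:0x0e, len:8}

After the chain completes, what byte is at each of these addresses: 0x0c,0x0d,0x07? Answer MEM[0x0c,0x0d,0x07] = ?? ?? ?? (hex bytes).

[0] 0x0a->0x18 len=2 : cf 0d
[1] 0x14->0x0d len=2 : c4 75
[2] 0x11->0x16 len=3 : 6b 28 ab
[3] 0x13->0x04 len=6 : ab c4 75 6b 28 ab
[4] 0x02->0x0e len=8 : be e1 ab c4 75 6b 28 ab
query mem[0x0c]=0xa6, mem[0x0d]=0xc4, mem[0x07]=0x6b

MEM[0x0c,0x0d,0x07] = a6 c4 6b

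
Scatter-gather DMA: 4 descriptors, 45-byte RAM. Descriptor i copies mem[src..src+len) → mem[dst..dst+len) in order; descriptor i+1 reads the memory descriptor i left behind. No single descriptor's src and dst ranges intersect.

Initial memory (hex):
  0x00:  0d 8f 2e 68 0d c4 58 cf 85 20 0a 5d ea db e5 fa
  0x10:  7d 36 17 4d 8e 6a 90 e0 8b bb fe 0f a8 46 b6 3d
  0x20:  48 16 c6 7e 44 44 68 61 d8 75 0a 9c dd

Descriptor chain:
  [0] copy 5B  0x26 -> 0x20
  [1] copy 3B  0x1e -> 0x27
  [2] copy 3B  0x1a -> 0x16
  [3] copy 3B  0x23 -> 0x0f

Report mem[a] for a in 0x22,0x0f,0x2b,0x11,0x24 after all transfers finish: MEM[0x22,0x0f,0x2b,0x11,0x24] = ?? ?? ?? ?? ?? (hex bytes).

#0 dst[0x20+5] := {0x68,0x61,0xd8,0x75,0x0a}
#1 dst[0x27+3] := {0xb6,0x3d,0x68}
#2 dst[0x16+3] := {0xfe,0x0f,0xa8}
#3 dst[0x0f+3] := {0x75,0x0a,0x44}
query mem[0x22]=0xd8, mem[0x0f]=0x75, mem[0x2b]=0x9c, mem[0x11]=0x44, mem[0x24]=0x0a

MEM[0x22,0x0f,0x2b,0x11,0x24] = d8 75 9c 44 0a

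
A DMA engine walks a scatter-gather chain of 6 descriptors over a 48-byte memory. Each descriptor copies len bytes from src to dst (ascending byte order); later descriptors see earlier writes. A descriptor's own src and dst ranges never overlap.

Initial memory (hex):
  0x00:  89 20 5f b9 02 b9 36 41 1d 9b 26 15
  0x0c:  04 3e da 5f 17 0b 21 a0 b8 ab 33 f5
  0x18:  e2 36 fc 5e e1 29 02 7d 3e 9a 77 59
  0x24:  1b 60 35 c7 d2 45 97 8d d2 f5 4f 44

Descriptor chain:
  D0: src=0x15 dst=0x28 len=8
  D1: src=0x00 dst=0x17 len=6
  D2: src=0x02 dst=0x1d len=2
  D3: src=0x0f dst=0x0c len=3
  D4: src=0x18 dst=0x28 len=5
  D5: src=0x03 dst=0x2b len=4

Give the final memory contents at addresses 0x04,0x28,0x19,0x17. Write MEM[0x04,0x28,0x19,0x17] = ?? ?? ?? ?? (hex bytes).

[0] 0x15->0x28 len=8 : ab 33 f5 e2 36 fc 5e e1
[1] 0x00->0x17 len=6 : 89 20 5f b9 02 b9
[2] 0x02->0x1d len=2 : 5f b9
[3] 0x0f->0x0c len=3 : 5f 17 0b
[4] 0x18->0x28 len=5 : 20 5f b9 02 b9
[5] 0x03->0x2b len=4 : b9 02 b9 36
query mem[0x04]=0x02, mem[0x28]=0x20, mem[0x19]=0x5f, mem[0x17]=0x89

MEM[0x04,0x28,0x19,0x17] = 02 20 5f 89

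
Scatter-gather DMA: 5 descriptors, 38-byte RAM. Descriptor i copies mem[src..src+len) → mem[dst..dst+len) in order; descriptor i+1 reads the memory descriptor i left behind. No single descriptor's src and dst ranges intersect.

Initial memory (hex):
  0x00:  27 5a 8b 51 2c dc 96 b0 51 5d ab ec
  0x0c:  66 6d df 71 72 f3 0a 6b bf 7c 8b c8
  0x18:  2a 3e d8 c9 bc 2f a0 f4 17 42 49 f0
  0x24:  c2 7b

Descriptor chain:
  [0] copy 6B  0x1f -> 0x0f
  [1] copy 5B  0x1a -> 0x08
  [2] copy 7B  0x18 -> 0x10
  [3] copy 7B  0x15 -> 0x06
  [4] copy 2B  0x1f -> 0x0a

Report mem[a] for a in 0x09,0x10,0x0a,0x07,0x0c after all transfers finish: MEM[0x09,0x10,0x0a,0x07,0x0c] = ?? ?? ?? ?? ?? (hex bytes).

D0: mem[0x0f..0x14] <- [f4 17 42 49 f0 c2]
D1: mem[0x08..0x0c] <- [d8 c9 bc 2f a0]
D2: mem[0x10..0x16] <- [2a 3e d8 c9 bc 2f a0]
D3: mem[0x06..0x0c] <- [2f a0 c8 2a 3e d8 c9]
D4: mem[0x0a..0x0b] <- [f4 17]
query mem[0x09]=0x2a, mem[0x10]=0x2a, mem[0x0a]=0xf4, mem[0x07]=0xa0, mem[0x0c]=0xc9

MEM[0x09,0x10,0x0a,0x07,0x0c] = 2a 2a f4 a0 c9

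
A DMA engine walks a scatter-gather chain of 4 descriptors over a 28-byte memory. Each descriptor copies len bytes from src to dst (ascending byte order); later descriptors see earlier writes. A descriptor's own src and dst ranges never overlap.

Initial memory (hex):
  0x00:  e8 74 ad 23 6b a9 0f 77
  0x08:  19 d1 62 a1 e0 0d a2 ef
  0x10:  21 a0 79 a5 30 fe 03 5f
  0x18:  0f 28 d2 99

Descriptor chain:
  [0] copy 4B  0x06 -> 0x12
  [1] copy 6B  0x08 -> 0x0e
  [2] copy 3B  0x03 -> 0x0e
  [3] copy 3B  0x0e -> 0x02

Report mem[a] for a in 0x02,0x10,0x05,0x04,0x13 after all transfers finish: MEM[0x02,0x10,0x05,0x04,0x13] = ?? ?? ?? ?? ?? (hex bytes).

MEM[0x02,0x10,0x05,0x04,0x13] = 23 a9 a9 a9 0d

[0] 0x06->0x12 len=4 : 0f 77 19 d1
[1] 0x08->0x0e len=6 : 19 d1 62 a1 e0 0d
[2] 0x03->0x0e len=3 : 23 6b a9
[3] 0x0e->0x02 len=3 : 23 6b a9
query mem[0x02]=0x23, mem[0x10]=0xa9, mem[0x05]=0xa9, mem[0x04]=0xa9, mem[0x13]=0x0d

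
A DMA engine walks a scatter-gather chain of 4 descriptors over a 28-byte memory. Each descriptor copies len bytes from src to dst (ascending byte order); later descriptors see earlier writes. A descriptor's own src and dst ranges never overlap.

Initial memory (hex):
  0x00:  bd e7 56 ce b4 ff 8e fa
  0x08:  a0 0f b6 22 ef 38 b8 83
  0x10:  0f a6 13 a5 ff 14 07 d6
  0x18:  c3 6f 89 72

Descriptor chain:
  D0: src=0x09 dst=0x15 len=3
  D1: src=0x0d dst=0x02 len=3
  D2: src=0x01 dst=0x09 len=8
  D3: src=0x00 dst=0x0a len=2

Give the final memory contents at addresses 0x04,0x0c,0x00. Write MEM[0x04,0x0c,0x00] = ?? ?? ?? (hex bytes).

#0 dst[0x15+3] := {0x0f,0xb6,0x22}
#1 dst[0x02+3] := {0x38,0xb8,0x83}
#2 dst[0x09+8] := {0xe7,0x38,0xb8,0x83,0xff,0x8e,0xfa,0xa0}
#3 dst[0x0a+2] := {0xbd,0xe7}
query mem[0x04]=0x83, mem[0x0c]=0x83, mem[0x00]=0xbd

MEM[0x04,0x0c,0x00] = 83 83 bd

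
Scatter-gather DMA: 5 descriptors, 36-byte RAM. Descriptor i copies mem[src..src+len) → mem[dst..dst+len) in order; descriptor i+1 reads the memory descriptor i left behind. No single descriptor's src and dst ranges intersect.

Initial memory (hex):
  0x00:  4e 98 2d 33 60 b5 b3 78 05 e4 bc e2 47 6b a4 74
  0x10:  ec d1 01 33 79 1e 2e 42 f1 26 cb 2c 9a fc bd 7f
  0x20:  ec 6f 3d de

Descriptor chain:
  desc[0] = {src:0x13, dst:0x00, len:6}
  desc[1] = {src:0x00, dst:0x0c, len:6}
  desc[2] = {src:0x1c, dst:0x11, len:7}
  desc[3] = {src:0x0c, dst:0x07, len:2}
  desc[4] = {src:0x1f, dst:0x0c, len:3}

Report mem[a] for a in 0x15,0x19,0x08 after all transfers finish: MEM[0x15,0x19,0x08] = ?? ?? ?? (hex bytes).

MEM[0x15,0x19,0x08] = ec 26 79

D0: mem[0x00..0x05] <- [33 79 1e 2e 42 f1]
D1: mem[0x0c..0x11] <- [33 79 1e 2e 42 f1]
D2: mem[0x11..0x17] <- [9a fc bd 7f ec 6f 3d]
D3: mem[0x07..0x08] <- [33 79]
D4: mem[0x0c..0x0e] <- [7f ec 6f]
query mem[0x15]=0xec, mem[0x19]=0x26, mem[0x08]=0x79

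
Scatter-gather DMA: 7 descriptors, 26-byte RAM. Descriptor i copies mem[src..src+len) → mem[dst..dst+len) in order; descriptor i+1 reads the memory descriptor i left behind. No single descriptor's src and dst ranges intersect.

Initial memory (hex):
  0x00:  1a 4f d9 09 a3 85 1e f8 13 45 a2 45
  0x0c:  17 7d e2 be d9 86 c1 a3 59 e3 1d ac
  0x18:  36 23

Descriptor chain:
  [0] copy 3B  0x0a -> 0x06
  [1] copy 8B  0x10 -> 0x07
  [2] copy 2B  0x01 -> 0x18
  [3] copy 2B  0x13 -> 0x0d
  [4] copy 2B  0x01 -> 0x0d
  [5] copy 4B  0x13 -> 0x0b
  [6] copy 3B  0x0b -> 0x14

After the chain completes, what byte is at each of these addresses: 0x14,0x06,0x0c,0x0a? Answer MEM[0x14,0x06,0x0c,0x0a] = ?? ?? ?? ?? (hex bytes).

MEM[0x14,0x06,0x0c,0x0a] = a3 a2 59 a3

#0 dst[0x06+3] := {0xa2,0x45,0x17}
#1 dst[0x07+8] := {0xd9,0x86,0xc1,0xa3,0x59,0xe3,0x1d,0xac}
#2 dst[0x18+2] := {0x4f,0xd9}
#3 dst[0x0d+2] := {0xa3,0x59}
#4 dst[0x0d+2] := {0x4f,0xd9}
#5 dst[0x0b+4] := {0xa3,0x59,0xe3,0x1d}
#6 dst[0x14+3] := {0xa3,0x59,0xe3}
query mem[0x14]=0xa3, mem[0x06]=0xa2, mem[0x0c]=0x59, mem[0x0a]=0xa3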